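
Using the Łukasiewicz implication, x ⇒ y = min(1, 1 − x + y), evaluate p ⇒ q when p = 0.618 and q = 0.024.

p ⇒ q = min(1, 1 − 0.618 + 0.024) = min(1, 0.406) = 0.406
For comparison, the Gödel implication (1 if x ≤ y else y) would give 0.024.

0.406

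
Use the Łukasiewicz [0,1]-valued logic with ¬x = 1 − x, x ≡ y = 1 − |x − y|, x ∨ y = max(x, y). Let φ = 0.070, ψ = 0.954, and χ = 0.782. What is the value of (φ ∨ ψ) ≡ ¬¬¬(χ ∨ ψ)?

φ ∨ ψ = max(0.070, 0.954) = 0.954
χ ∨ ψ = max(0.782, 0.954) = 0.954
¬(χ ∨ ψ) = 1 − 0.954 = 0.046
¬¬(χ ∨ ψ) = 1 − 0.046 = 0.954
¬¬¬(χ ∨ ψ) = 1 − 0.954 = 0.046
(φ ∨ ψ) ≡ ¬¬¬(χ ∨ ψ) = 1 − |0.954 − 0.046| = 1 − 0.908 = 0.092

0.092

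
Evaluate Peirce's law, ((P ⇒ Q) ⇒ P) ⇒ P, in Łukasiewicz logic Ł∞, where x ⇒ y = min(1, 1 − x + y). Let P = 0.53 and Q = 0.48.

0.95

P ⇒ Q = min(1, 1 − 0.53 + 0.48) = min(1, 0.95) = 0.95
(P ⇒ Q) ⇒ P = min(1, 1 − 0.95 + 0.53) = min(1, 0.58) = 0.58
((P ⇒ Q) ⇒ P) ⇒ P = min(1, 1 − 0.58 + 0.53) = min(1, 0.95) = 0.95
(The value 0.95 < 1 shows this instance is not satisfied; not a Ł∞-tautology in general.)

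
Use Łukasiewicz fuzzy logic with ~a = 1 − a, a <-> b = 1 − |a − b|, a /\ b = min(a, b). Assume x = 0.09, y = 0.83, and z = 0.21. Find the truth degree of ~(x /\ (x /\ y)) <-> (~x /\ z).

x /\ y = min(0.09, 0.83) = 0.09
x /\ (x /\ y) = min(0.09, 0.09) = 0.09
~(x /\ (x /\ y)) = 1 − 0.09 = 0.91
~x = 1 − 0.09 = 0.91
~x /\ z = min(0.91, 0.21) = 0.21
~(x /\ (x /\ y)) <-> (~x /\ z) = 1 − |0.91 − 0.21| = 1 − 0.70 = 0.30

0.30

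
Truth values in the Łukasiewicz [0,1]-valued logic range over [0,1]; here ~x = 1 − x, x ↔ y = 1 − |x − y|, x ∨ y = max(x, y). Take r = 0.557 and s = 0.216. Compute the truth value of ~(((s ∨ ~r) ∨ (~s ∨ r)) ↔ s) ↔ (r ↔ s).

0.909

~r = 1 − 0.557 = 0.443
s ∨ ~r = max(0.216, 0.443) = 0.443
~s = 1 − 0.216 = 0.784
~s ∨ r = max(0.784, 0.557) = 0.784
(s ∨ ~r) ∨ (~s ∨ r) = max(0.443, 0.784) = 0.784
((s ∨ ~r) ∨ (~s ∨ r)) ↔ s = 1 − |0.784 − 0.216| = 1 − 0.568 = 0.432
~(((s ∨ ~r) ∨ (~s ∨ r)) ↔ s) = 1 − 0.432 = 0.568
r ↔ s = 1 − |0.557 − 0.216| = 1 − 0.341 = 0.659
~(((s ∨ ~r) ∨ (~s ∨ r)) ↔ s) ↔ (r ↔ s) = 1 − |0.568 − 0.659| = 1 − 0.091 = 0.909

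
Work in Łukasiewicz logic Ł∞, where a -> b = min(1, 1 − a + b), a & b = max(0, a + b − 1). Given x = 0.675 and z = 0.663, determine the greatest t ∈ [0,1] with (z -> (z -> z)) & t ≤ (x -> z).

z -> z = min(1, 1 − 0.663 + 0.663) = min(1, 1.000) = 1.000
z -> (z -> z) = min(1, 1 − 0.663 + 1.000) = min(1, 1.337) = 1.000
So the left factor is z -> (z -> z) = 1.000.
x -> z = min(1, 1 − 0.675 + 0.663) = min(1, 0.988) = 0.988
So the right-hand bound is x -> z = 0.988.
The residuum of the Łukasiewicz t-norm gives the supremum: min(1, 1 − 1.000 + 0.988).
1 − 1.000 + 0.988 = 0.988, so t = min(1, 0.988) = 0.988.
Check: 1.000 & 0.988 = max(0, 0.988) = 0.988 ≤ 0.988.

0.988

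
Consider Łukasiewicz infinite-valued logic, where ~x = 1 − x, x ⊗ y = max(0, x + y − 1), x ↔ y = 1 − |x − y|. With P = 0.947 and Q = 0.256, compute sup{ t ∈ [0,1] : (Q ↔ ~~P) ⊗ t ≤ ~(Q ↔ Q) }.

~P = 1 − 0.947 = 0.053
~~P = 1 − 0.053 = 0.947
Q ↔ ~~P = 1 − |0.256 − 0.947| = 1 − 0.691 = 0.309
So the left factor is Q ↔ ~~P = 0.309.
Q ↔ Q = 1 − |0.256 − 0.256| = 1 − 0.000 = 1.000
~(Q ↔ Q) = 1 − 1.000 = 0.000
So the right-hand bound is ~(Q ↔ Q) = 0.000.
The residuum of the Łukasiewicz t-norm gives the supremum: min(1, 1 − 0.309 + 0.000).
1 − 0.309 + 0.000 = 0.691, so t = min(1, 0.691) = 0.691.
Check: 0.309 ⊗ 0.691 = max(0, 0.000) = 0.000 ≤ 0.000.

0.691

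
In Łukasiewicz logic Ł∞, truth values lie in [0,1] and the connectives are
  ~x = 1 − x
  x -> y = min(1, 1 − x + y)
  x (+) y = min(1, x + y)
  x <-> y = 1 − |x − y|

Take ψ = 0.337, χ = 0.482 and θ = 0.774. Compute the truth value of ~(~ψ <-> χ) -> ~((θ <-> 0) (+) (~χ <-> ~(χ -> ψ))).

~ψ = 1 − 0.337 = 0.663
~ψ <-> χ = 1 − |0.663 − 0.482| = 1 − 0.181 = 0.819
~(~ψ <-> χ) = 1 − 0.819 = 0.181
θ <-> 0 = 1 − |0.774 − 0.000| = 1 − 0.774 = 0.226
~χ = 1 − 0.482 = 0.518
χ -> ψ = min(1, 1 − 0.482 + 0.337) = min(1, 0.855) = 0.855
~(χ -> ψ) = 1 − 0.855 = 0.145
~χ <-> ~(χ -> ψ) = 1 − |0.518 − 0.145| = 1 − 0.373 = 0.627
(θ <-> 0) (+) (~χ <-> ~(χ -> ψ)) = min(1, 0.226 + 0.627) = min(1, 0.853) = 0.853
~((θ <-> 0) (+) (~χ <-> ~(χ -> ψ))) = 1 − 0.853 = 0.147
~(~ψ <-> χ) -> ~((θ <-> 0) (+) (~χ <-> ~(χ -> ψ))) = min(1, 1 − 0.181 + 0.147) = min(1, 0.966) = 0.966

0.966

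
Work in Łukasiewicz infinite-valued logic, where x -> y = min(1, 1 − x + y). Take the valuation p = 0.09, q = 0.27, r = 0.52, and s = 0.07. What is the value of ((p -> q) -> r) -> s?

0.55

p -> q = min(1, 1 − 0.09 + 0.27) = min(1, 1.18) = 1.00
(p -> q) -> r = min(1, 1 − 1.00 + 0.52) = min(1, 0.52) = 0.52
((p -> q) -> r) -> s = min(1, 1 − 0.52 + 0.07) = min(1, 0.55) = 0.55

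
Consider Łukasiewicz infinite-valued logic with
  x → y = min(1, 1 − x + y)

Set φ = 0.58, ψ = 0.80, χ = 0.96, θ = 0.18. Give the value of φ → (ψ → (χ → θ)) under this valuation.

χ → θ = min(1, 1 − 0.96 + 0.18) = min(1, 0.22) = 0.22
ψ → (χ → θ) = min(1, 1 − 0.80 + 0.22) = min(1, 0.42) = 0.42
φ → (ψ → (χ → θ)) = min(1, 1 − 0.58 + 0.42) = min(1, 0.84) = 0.84

0.84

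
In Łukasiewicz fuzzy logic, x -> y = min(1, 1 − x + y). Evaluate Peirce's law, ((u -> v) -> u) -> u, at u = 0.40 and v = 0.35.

u -> v = min(1, 1 − 0.40 + 0.35) = min(1, 0.95) = 0.95
(u -> v) -> u = min(1, 1 − 0.95 + 0.40) = min(1, 0.45) = 0.45
((u -> v) -> u) -> u = min(1, 1 − 0.45 + 0.40) = min(1, 0.95) = 0.95
(The value 0.95 < 1 shows this instance is not satisfied; not a Ł∞-tautology in general.)

0.95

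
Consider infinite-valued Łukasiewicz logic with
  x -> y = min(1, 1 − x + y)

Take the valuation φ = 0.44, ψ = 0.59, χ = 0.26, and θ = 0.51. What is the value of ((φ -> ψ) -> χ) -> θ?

φ -> ψ = min(1, 1 − 0.44 + 0.59) = min(1, 1.15) = 1.00
(φ -> ψ) -> χ = min(1, 1 − 1.00 + 0.26) = min(1, 0.26) = 0.26
((φ -> ψ) -> χ) -> θ = min(1, 1 − 0.26 + 0.51) = min(1, 1.25) = 1.00

1.00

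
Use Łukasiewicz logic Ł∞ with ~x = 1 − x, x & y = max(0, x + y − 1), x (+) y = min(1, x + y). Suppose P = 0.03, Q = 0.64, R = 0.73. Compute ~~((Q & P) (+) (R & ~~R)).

0.46

Q & P = max(0, 0.64 + 0.03 − 1) = max(0, -0.33) = 0.00
~R = 1 − 0.73 = 0.27
~~R = 1 − 0.27 = 0.73
R & ~~R = max(0, 0.73 + 0.73 − 1) = max(0, 0.46) = 0.46
(Q & P) (+) (R & ~~R) = min(1, 0.00 + 0.46) = min(1, 0.46) = 0.46
~((Q & P) (+) (R & ~~R)) = 1 − 0.46 = 0.54
~~((Q & P) (+) (R & ~~R)) = 1 − 0.54 = 0.46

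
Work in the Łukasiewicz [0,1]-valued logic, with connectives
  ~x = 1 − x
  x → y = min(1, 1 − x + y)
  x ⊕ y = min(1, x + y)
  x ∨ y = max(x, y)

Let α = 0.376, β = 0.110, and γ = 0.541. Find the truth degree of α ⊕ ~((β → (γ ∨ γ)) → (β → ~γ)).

0.376

γ ∨ γ = max(0.541, 0.541) = 0.541
β → (γ ∨ γ) = min(1, 1 − 0.110 + 0.541) = min(1, 1.431) = 1.000
~γ = 1 − 0.541 = 0.459
β → ~γ = min(1, 1 − 0.110 + 0.459) = min(1, 1.349) = 1.000
(β → (γ ∨ γ)) → (β → ~γ) = min(1, 1 − 1.000 + 1.000) = min(1, 1.000) = 1.000
~((β → (γ ∨ γ)) → (β → ~γ)) = 1 − 1.000 = 0.000
α ⊕ ~((β → (γ ∨ γ)) → (β → ~γ)) = min(1, 0.376 + 0.000) = min(1, 0.376) = 0.376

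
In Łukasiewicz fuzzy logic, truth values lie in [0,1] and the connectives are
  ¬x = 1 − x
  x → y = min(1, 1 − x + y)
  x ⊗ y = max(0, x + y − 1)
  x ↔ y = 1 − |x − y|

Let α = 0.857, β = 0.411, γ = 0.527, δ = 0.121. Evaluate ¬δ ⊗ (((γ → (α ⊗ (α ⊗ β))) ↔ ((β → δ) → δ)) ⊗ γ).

0.219

¬δ = 1 − 0.121 = 0.879
α ⊗ β = max(0, 0.857 + 0.411 − 1) = max(0, 0.268) = 0.268
α ⊗ (α ⊗ β) = max(0, 0.857 + 0.268 − 1) = max(0, 0.125) = 0.125
γ → (α ⊗ (α ⊗ β)) = min(1, 1 − 0.527 + 0.125) = min(1, 0.598) = 0.598
β → δ = min(1, 1 − 0.411 + 0.121) = min(1, 0.710) = 0.710
(β → δ) → δ = min(1, 1 − 0.710 + 0.121) = min(1, 0.411) = 0.411
(γ → (α ⊗ (α ⊗ β))) ↔ ((β → δ) → δ) = 1 − |0.598 − 0.411| = 1 − 0.187 = 0.813
((γ → (α ⊗ (α ⊗ β))) ↔ ((β → δ) → δ)) ⊗ γ = max(0, 0.813 + 0.527 − 1) = max(0, 0.340) = 0.340
¬δ ⊗ (((γ → (α ⊗ (α ⊗ β))) ↔ ((β → δ) → δ)) ⊗ γ) = max(0, 0.879 + 0.340 − 1) = max(0, 0.219) = 0.219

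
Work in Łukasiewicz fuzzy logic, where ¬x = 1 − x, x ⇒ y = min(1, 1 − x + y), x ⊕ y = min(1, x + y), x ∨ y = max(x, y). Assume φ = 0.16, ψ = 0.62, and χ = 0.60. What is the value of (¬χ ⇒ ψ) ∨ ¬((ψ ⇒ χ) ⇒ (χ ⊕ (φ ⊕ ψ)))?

1.00

¬χ = 1 − 0.60 = 0.40
¬χ ⇒ ψ = min(1, 1 − 0.40 + 0.62) = min(1, 1.22) = 1.00
ψ ⇒ χ = min(1, 1 − 0.62 + 0.60) = min(1, 0.98) = 0.98
φ ⊕ ψ = min(1, 0.16 + 0.62) = min(1, 0.78) = 0.78
χ ⊕ (φ ⊕ ψ) = min(1, 0.60 + 0.78) = min(1, 1.38) = 1.00
(ψ ⇒ χ) ⇒ (χ ⊕ (φ ⊕ ψ)) = min(1, 1 − 0.98 + 1.00) = min(1, 1.02) = 1.00
¬((ψ ⇒ χ) ⇒ (χ ⊕ (φ ⊕ ψ))) = 1 − 1.00 = 0.00
(¬χ ⇒ ψ) ∨ ¬((ψ ⇒ χ) ⇒ (χ ⊕ (φ ⊕ ψ))) = max(1.00, 0.00) = 1.00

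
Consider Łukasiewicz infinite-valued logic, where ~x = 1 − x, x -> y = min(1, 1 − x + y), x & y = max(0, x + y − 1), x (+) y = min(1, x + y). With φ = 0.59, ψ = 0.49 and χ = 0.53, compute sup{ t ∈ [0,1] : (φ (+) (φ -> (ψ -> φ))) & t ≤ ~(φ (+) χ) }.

ψ -> φ = min(1, 1 − 0.49 + 0.59) = min(1, 1.10) = 1.00
φ -> (ψ -> φ) = min(1, 1 − 0.59 + 1.00) = min(1, 1.41) = 1.00
φ (+) (φ -> (ψ -> φ)) = min(1, 0.59 + 1.00) = min(1, 1.59) = 1.00
So the left factor is φ (+) (φ -> (ψ -> φ)) = 1.00.
φ (+) χ = min(1, 0.59 + 0.53) = min(1, 1.12) = 1.00
~(φ (+) χ) = 1 − 1.00 = 0.00
So the right-hand bound is ~(φ (+) χ) = 0.00.
The residuum of the Łukasiewicz t-norm gives the supremum: min(1, 1 − 1.00 + 0.00).
1 − 1.00 + 0.00 = 0.00, so t = min(1, 0.00) = 0.00.
Check: 1.00 & 0.00 = max(0, 0.00) = 0.00 ≤ 0.00.

0.00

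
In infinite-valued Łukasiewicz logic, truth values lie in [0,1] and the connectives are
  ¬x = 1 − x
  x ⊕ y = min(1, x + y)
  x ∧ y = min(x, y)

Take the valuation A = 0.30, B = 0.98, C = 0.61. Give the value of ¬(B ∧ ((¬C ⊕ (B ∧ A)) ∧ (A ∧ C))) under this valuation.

0.70

¬C = 1 − 0.61 = 0.39
B ∧ A = min(0.98, 0.30) = 0.30
¬C ⊕ (B ∧ A) = min(1, 0.39 + 0.30) = min(1, 0.69) = 0.69
A ∧ C = min(0.30, 0.61) = 0.30
(¬C ⊕ (B ∧ A)) ∧ (A ∧ C) = min(0.69, 0.30) = 0.30
B ∧ ((¬C ⊕ (B ∧ A)) ∧ (A ∧ C)) = min(0.98, 0.30) = 0.30
¬(B ∧ ((¬C ⊕ (B ∧ A)) ∧ (A ∧ C))) = 1 − 0.30 = 0.70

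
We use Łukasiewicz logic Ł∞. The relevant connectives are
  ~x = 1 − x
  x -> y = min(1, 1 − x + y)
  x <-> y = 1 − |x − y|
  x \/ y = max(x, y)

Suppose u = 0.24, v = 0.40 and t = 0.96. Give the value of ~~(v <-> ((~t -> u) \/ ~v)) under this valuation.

0.40

~t = 1 − 0.96 = 0.04
~t -> u = min(1, 1 − 0.04 + 0.24) = min(1, 1.20) = 1.00
~v = 1 − 0.40 = 0.60
(~t -> u) \/ ~v = max(1.00, 0.60) = 1.00
v <-> ((~t -> u) \/ ~v) = 1 − |0.40 − 1.00| = 1 − 0.60 = 0.40
~(v <-> ((~t -> u) \/ ~v)) = 1 − 0.40 = 0.60
~~(v <-> ((~t -> u) \/ ~v)) = 1 − 0.60 = 0.40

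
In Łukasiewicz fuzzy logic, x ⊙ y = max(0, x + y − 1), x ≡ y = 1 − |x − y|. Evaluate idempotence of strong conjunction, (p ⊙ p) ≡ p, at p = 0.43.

0.57

p ⊙ p = max(0, 0.43 + 0.43 − 1) = max(0, -0.14) = 0.00
(p ⊙ p) ≡ p = 1 − |0.00 − 0.43| = 1 − 0.43 = 0.57
(The value 0.57 < 1 shows this instance is not satisfied; fails in Ł∞ since a ⊗ a = max(0, 2a−1) ≠ a in general.)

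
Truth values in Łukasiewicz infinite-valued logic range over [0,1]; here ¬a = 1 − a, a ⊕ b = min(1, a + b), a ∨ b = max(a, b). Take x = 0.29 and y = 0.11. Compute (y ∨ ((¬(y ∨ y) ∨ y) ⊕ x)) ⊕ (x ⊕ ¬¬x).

1.00

y ∨ y = max(0.11, 0.11) = 0.11
¬(y ∨ y) = 1 − 0.11 = 0.89
¬(y ∨ y) ∨ y = max(0.89, 0.11) = 0.89
(¬(y ∨ y) ∨ y) ⊕ x = min(1, 0.89 + 0.29) = min(1, 1.18) = 1.00
y ∨ ((¬(y ∨ y) ∨ y) ⊕ x) = max(0.11, 1.00) = 1.00
¬x = 1 − 0.29 = 0.71
¬¬x = 1 − 0.71 = 0.29
x ⊕ ¬¬x = min(1, 0.29 + 0.29) = min(1, 0.58) = 0.58
(y ∨ ((¬(y ∨ y) ∨ y) ⊕ x)) ⊕ (x ⊕ ¬¬x) = min(1, 1.00 + 0.58) = min(1, 1.58) = 1.00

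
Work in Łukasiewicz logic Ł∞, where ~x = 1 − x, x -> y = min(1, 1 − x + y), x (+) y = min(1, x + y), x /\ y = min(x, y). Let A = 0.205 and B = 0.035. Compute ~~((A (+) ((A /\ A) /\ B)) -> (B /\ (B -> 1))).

A /\ A = min(0.205, 0.205) = 0.205
(A /\ A) /\ B = min(0.205, 0.035) = 0.035
A (+) ((A /\ A) /\ B) = min(1, 0.205 + 0.035) = min(1, 0.240) = 0.240
B -> 1 = min(1, 1 − 0.035 + 1.000) = min(1, 1.965) = 1.000
B /\ (B -> 1) = min(0.035, 1.000) = 0.035
(A (+) ((A /\ A) /\ B)) -> (B /\ (B -> 1)) = min(1, 1 − 0.240 + 0.035) = min(1, 0.795) = 0.795
~((A (+) ((A /\ A) /\ B)) -> (B /\ (B -> 1))) = 1 − 0.795 = 0.205
~~((A (+) ((A /\ A) /\ B)) -> (B /\ (B -> 1))) = 1 − 0.205 = 0.795

0.795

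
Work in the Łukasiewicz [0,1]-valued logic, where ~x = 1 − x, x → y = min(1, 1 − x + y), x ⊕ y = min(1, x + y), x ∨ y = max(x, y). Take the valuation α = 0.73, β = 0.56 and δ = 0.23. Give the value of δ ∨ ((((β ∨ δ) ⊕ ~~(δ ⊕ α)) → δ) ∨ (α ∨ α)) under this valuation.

β ∨ δ = max(0.56, 0.23) = 0.56
δ ⊕ α = min(1, 0.23 + 0.73) = min(1, 0.96) = 0.96
~(δ ⊕ α) = 1 − 0.96 = 0.04
~~(δ ⊕ α) = 1 − 0.04 = 0.96
(β ∨ δ) ⊕ ~~(δ ⊕ α) = min(1, 0.56 + 0.96) = min(1, 1.52) = 1.00
((β ∨ δ) ⊕ ~~(δ ⊕ α)) → δ = min(1, 1 − 1.00 + 0.23) = min(1, 0.23) = 0.23
α ∨ α = max(0.73, 0.73) = 0.73
(((β ∨ δ) ⊕ ~~(δ ⊕ α)) → δ) ∨ (α ∨ α) = max(0.23, 0.73) = 0.73
δ ∨ ((((β ∨ δ) ⊕ ~~(δ ⊕ α)) → δ) ∨ (α ∨ α)) = max(0.23, 0.73) = 0.73

0.73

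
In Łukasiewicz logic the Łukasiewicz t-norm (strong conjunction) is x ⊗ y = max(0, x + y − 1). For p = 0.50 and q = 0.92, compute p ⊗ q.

p ⊗ q = max(0, 0.50 + 0.92 − 1) = max(0, 0.42) = 0.42
For comparison, the Gödel (minimum) t-norm min(x, y) would give 0.50.

0.42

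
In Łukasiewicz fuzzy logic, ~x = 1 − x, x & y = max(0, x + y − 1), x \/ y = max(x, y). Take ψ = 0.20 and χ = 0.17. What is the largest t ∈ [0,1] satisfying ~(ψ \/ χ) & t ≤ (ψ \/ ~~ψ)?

0.40

ψ \/ χ = max(0.20, 0.17) = 0.20
~(ψ \/ χ) = 1 − 0.20 = 0.80
So the left factor is ~(ψ \/ χ) = 0.80.
~ψ = 1 − 0.20 = 0.80
~~ψ = 1 − 0.80 = 0.20
ψ \/ ~~ψ = max(0.20, 0.20) = 0.20
So the right-hand bound is ψ \/ ~~ψ = 0.20.
The residuum of the Łukasiewicz t-norm gives the supremum: min(1, 1 − 0.80 + 0.20).
1 − 0.80 + 0.20 = 0.40, so t = min(1, 0.40) = 0.40.
Check: 0.80 & 0.40 = max(0, 0.20) = 0.20 ≤ 0.20.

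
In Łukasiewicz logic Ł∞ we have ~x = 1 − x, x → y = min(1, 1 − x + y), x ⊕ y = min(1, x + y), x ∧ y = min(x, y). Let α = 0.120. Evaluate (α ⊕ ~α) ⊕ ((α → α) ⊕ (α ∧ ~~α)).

~α = 1 − 0.120 = 0.880
α ⊕ ~α = min(1, 0.120 + 0.880) = min(1, 1.000) = 1.000
α → α = min(1, 1 − 0.120 + 0.120) = min(1, 1.000) = 1.000
~~α = 1 − 0.880 = 0.120
α ∧ ~~α = min(0.120, 0.120) = 0.120
(α → α) ⊕ (α ∧ ~~α) = min(1, 1.000 + 0.120) = min(1, 1.120) = 1.000
(α ⊕ ~α) ⊕ ((α → α) ⊕ (α ∧ ~~α)) = min(1, 1.000 + 1.000) = min(1, 2.000) = 1.000

1.000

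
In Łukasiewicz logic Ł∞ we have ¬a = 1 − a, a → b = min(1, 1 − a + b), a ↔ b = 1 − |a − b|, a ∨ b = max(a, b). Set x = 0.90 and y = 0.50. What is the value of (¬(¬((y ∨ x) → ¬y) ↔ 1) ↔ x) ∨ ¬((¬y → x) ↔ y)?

y ∨ x = max(0.50, 0.90) = 0.90
¬y = 1 − 0.50 = 0.50
(y ∨ x) → ¬y = min(1, 1 − 0.90 + 0.50) = min(1, 0.60) = 0.60
¬((y ∨ x) → ¬y) = 1 − 0.60 = 0.40
¬((y ∨ x) → ¬y) ↔ 1 = 1 − |0.40 − 1.00| = 1 − 0.60 = 0.40
¬(¬((y ∨ x) → ¬y) ↔ 1) = 1 − 0.40 = 0.60
¬(¬((y ∨ x) → ¬y) ↔ 1) ↔ x = 1 − |0.60 − 0.90| = 1 − 0.30 = 0.70
¬y → x = min(1, 1 − 0.50 + 0.90) = min(1, 1.40) = 1.00
(¬y → x) ↔ y = 1 − |1.00 − 0.50| = 1 − 0.50 = 0.50
¬((¬y → x) ↔ y) = 1 − 0.50 = 0.50
(¬(¬((y ∨ x) → ¬y) ↔ 1) ↔ x) ∨ ¬((¬y → x) ↔ y) = max(0.70, 0.50) = 0.70

0.70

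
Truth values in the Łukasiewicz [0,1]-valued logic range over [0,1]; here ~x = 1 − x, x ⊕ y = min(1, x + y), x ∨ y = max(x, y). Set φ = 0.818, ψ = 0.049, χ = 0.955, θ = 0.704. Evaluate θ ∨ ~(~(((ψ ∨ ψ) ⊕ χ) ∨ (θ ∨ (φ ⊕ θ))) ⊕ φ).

ψ ∨ ψ = max(0.049, 0.049) = 0.049
(ψ ∨ ψ) ⊕ χ = min(1, 0.049 + 0.955) = min(1, 1.004) = 1.000
φ ⊕ θ = min(1, 0.818 + 0.704) = min(1, 1.522) = 1.000
θ ∨ (φ ⊕ θ) = max(0.704, 1.000) = 1.000
((ψ ∨ ψ) ⊕ χ) ∨ (θ ∨ (φ ⊕ θ)) = max(1.000, 1.000) = 1.000
~(((ψ ∨ ψ) ⊕ χ) ∨ (θ ∨ (φ ⊕ θ))) = 1 − 1.000 = 0.000
~(((ψ ∨ ψ) ⊕ χ) ∨ (θ ∨ (φ ⊕ θ))) ⊕ φ = min(1, 0.000 + 0.818) = min(1, 0.818) = 0.818
~(~(((ψ ∨ ψ) ⊕ χ) ∨ (θ ∨ (φ ⊕ θ))) ⊕ φ) = 1 − 0.818 = 0.182
θ ∨ ~(~(((ψ ∨ ψ) ⊕ χ) ∨ (θ ∨ (φ ⊕ θ))) ⊕ φ) = max(0.704, 0.182) = 0.704

0.704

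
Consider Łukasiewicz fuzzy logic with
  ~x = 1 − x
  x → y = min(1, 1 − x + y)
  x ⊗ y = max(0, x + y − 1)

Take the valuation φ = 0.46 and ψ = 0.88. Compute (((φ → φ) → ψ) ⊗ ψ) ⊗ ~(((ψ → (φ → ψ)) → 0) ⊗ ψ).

0.76

φ → φ = min(1, 1 − 0.46 + 0.46) = min(1, 1.00) = 1.00
(φ → φ) → ψ = min(1, 1 − 1.00 + 0.88) = min(1, 0.88) = 0.88
((φ → φ) → ψ) ⊗ ψ = max(0, 0.88 + 0.88 − 1) = max(0, 0.76) = 0.76
φ → ψ = min(1, 1 − 0.46 + 0.88) = min(1, 1.42) = 1.00
ψ → (φ → ψ) = min(1, 1 − 0.88 + 1.00) = min(1, 1.12) = 1.00
(ψ → (φ → ψ)) → 0 = min(1, 1 − 1.00 + 0.00) = min(1, 0.00) = 0.00
((ψ → (φ → ψ)) → 0) ⊗ ψ = max(0, 0.00 + 0.88 − 1) = max(0, -0.12) = 0.00
~(((ψ → (φ → ψ)) → 0) ⊗ ψ) = 1 − 0.00 = 1.00
(((φ → φ) → ψ) ⊗ ψ) ⊗ ~(((ψ → (φ → ψ)) → 0) ⊗ ψ) = max(0, 0.76 + 1.00 − 1) = max(0, 0.76) = 0.76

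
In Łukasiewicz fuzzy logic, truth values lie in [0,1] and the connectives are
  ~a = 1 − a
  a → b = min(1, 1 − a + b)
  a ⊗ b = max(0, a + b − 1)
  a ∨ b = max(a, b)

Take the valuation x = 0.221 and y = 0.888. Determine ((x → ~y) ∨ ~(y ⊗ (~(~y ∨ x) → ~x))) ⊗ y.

0.779

~y = 1 − 0.888 = 0.112
x → ~y = min(1, 1 − 0.221 + 0.112) = min(1, 0.891) = 0.891
~y ∨ x = max(0.112, 0.221) = 0.221
~(~y ∨ x) = 1 − 0.221 = 0.779
~x = 1 − 0.221 = 0.779
~(~y ∨ x) → ~x = min(1, 1 − 0.779 + 0.779) = min(1, 1.000) = 1.000
y ⊗ (~(~y ∨ x) → ~x) = max(0, 0.888 + 1.000 − 1) = max(0, 0.888) = 0.888
~(y ⊗ (~(~y ∨ x) → ~x)) = 1 − 0.888 = 0.112
(x → ~y) ∨ ~(y ⊗ (~(~y ∨ x) → ~x)) = max(0.891, 0.112) = 0.891
((x → ~y) ∨ ~(y ⊗ (~(~y ∨ x) → ~x))) ⊗ y = max(0, 0.891 + 0.888 − 1) = max(0, 0.779) = 0.779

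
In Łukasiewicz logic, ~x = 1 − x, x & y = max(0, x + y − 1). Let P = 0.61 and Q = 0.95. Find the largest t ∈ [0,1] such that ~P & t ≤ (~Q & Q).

0.61

~P = 1 − 0.61 = 0.39
So the left factor is ~P = 0.39.
~Q = 1 − 0.95 = 0.05
~Q & Q = max(0, 0.05 + 0.95 − 1) = max(0, 0.00) = 0.00
So the right-hand bound is ~Q & Q = 0.00.
The residuum of the Łukasiewicz t-norm gives the supremum: min(1, 1 − 0.39 + 0.00).
1 − 0.39 + 0.00 = 0.61, so t = min(1, 0.61) = 0.61.
Check: 0.39 & 0.61 = max(0, 0.00) = 0.00 ≤ 0.00.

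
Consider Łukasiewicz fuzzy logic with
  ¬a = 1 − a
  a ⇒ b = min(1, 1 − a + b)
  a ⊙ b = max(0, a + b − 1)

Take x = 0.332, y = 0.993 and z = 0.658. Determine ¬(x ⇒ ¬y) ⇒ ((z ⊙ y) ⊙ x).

0.675

¬y = 1 − 0.993 = 0.007
x ⇒ ¬y = min(1, 1 − 0.332 + 0.007) = min(1, 0.675) = 0.675
¬(x ⇒ ¬y) = 1 − 0.675 = 0.325
z ⊙ y = max(0, 0.658 + 0.993 − 1) = max(0, 0.651) = 0.651
(z ⊙ y) ⊙ x = max(0, 0.651 + 0.332 − 1) = max(0, -0.017) = 0.000
¬(x ⇒ ¬y) ⇒ ((z ⊙ y) ⊙ x) = min(1, 1 − 0.325 + 0.000) = min(1, 0.675) = 0.675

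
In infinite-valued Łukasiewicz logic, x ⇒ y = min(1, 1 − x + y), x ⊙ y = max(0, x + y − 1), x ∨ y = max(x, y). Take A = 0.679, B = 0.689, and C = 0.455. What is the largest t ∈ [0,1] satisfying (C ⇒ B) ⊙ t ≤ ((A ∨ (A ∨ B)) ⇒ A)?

0.990

C ⇒ B = min(1, 1 − 0.455 + 0.689) = min(1, 1.234) = 1.000
So the left factor is C ⇒ B = 1.000.
A ∨ B = max(0.679, 0.689) = 0.689
A ∨ (A ∨ B) = max(0.679, 0.689) = 0.689
(A ∨ (A ∨ B)) ⇒ A = min(1, 1 − 0.689 + 0.679) = min(1, 0.990) = 0.990
So the right-hand bound is (A ∨ (A ∨ B)) ⇒ A = 0.990.
The residuum of the Łukasiewicz t-norm gives the supremum: min(1, 1 − 1.000 + 0.990).
1 − 1.000 + 0.990 = 0.990, so t = min(1, 0.990) = 0.990.
Check: 1.000 ⊙ 0.990 = max(0, 0.990) = 0.990 ≤ 0.990.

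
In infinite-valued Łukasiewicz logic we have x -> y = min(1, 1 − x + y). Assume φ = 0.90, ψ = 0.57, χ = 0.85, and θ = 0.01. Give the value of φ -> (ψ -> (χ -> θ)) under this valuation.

0.69

χ -> θ = min(1, 1 − 0.85 + 0.01) = min(1, 0.16) = 0.16
ψ -> (χ -> θ) = min(1, 1 − 0.57 + 0.16) = min(1, 0.59) = 0.59
φ -> (ψ -> (χ -> θ)) = min(1, 1 − 0.90 + 0.59) = min(1, 0.69) = 0.69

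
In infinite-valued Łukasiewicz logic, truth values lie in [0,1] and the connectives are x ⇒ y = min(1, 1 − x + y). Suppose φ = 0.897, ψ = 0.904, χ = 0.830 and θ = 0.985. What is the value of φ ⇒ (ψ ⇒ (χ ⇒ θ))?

1.000

χ ⇒ θ = min(1, 1 − 0.830 + 0.985) = min(1, 1.155) = 1.000
ψ ⇒ (χ ⇒ θ) = min(1, 1 − 0.904 + 1.000) = min(1, 1.096) = 1.000
φ ⇒ (ψ ⇒ (χ ⇒ θ)) = min(1, 1 − 0.897 + 1.000) = min(1, 1.103) = 1.000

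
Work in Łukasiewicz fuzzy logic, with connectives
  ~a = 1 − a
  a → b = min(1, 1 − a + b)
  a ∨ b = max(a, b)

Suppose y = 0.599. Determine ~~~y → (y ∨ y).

1.000

~y = 1 − 0.599 = 0.401
~~y = 1 − 0.401 = 0.599
~~~y = 1 − 0.599 = 0.401
y ∨ y = max(0.599, 0.599) = 0.599
~~~y → (y ∨ y) = min(1, 1 − 0.401 + 0.599) = min(1, 1.198) = 1.000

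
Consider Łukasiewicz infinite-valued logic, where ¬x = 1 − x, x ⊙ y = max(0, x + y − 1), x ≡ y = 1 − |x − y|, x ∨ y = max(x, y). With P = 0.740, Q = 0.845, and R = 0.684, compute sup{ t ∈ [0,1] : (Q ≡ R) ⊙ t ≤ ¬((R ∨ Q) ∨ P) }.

Q ≡ R = 1 − |0.845 − 0.684| = 1 − 0.161 = 0.839
So the left factor is Q ≡ R = 0.839.
R ∨ Q = max(0.684, 0.845) = 0.845
(R ∨ Q) ∨ P = max(0.845, 0.740) = 0.845
¬((R ∨ Q) ∨ P) = 1 − 0.845 = 0.155
So the right-hand bound is ¬((R ∨ Q) ∨ P) = 0.155.
The residuum of the Łukasiewicz t-norm gives the supremum: min(1, 1 − 0.839 + 0.155).
1 − 0.839 + 0.155 = 0.316, so t = min(1, 0.316) = 0.316.
Check: 0.839 ⊙ 0.316 = max(0, 0.155) = 0.155 ≤ 0.155.

0.316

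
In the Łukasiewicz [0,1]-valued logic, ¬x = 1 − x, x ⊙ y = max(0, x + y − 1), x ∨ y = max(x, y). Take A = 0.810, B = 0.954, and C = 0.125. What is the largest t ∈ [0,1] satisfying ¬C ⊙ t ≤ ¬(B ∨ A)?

0.171

¬C = 1 − 0.125 = 0.875
So the left factor is ¬C = 0.875.
B ∨ A = max(0.954, 0.810) = 0.954
¬(B ∨ A) = 1 − 0.954 = 0.046
So the right-hand bound is ¬(B ∨ A) = 0.046.
The residuum of the Łukasiewicz t-norm gives the supremum: min(1, 1 − 0.875 + 0.046).
1 − 0.875 + 0.046 = 0.171, so t = min(1, 0.171) = 0.171.
Check: 0.875 ⊙ 0.171 = max(0, 0.046) = 0.046 ≤ 0.046.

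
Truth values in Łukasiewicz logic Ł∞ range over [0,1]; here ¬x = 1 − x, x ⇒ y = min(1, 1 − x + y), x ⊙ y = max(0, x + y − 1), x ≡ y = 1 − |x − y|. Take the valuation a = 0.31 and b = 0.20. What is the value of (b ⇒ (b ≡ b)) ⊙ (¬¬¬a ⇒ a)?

b ≡ b = 1 − |0.20 − 0.20| = 1 − 0.00 = 1.00
b ⇒ (b ≡ b) = min(1, 1 − 0.20 + 1.00) = min(1, 1.80) = 1.00
¬a = 1 − 0.31 = 0.69
¬¬a = 1 − 0.69 = 0.31
¬¬¬a = 1 − 0.31 = 0.69
¬¬¬a ⇒ a = min(1, 1 − 0.69 + 0.31) = min(1, 0.62) = 0.62
(b ⇒ (b ≡ b)) ⊙ (¬¬¬a ⇒ a) = max(0, 1.00 + 0.62 − 1) = max(0, 0.62) = 0.62

0.62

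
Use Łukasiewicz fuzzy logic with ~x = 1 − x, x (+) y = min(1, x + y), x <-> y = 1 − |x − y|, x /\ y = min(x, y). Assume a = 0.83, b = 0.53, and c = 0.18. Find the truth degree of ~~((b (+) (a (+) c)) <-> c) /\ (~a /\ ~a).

0.17

a (+) c = min(1, 0.83 + 0.18) = min(1, 1.01) = 1.00
b (+) (a (+) c) = min(1, 0.53 + 1.00) = min(1, 1.53) = 1.00
(b (+) (a (+) c)) <-> c = 1 − |1.00 − 0.18| = 1 − 0.82 = 0.18
~((b (+) (a (+) c)) <-> c) = 1 − 0.18 = 0.82
~~((b (+) (a (+) c)) <-> c) = 1 − 0.82 = 0.18
~a = 1 − 0.83 = 0.17
~a /\ ~a = min(0.17, 0.17) = 0.17
~~((b (+) (a (+) c)) <-> c) /\ (~a /\ ~a) = min(0.18, 0.17) = 0.17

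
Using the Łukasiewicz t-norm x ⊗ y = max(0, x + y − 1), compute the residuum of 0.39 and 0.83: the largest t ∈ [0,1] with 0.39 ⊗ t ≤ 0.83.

The residuum of the Łukasiewicz t-norm gives the supremum: min(1, 1 − 0.39 + 0.83).
1 − 0.39 + 0.83 = 1.44, so t = min(1, 1.44) = 1.00.
Check: 0.39 ⊗ 1.00 = max(0, 0.39) = 0.39 ≤ 0.83.

1.00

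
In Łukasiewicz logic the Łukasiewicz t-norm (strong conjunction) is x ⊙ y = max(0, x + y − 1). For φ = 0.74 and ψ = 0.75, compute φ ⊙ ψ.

0.49

φ ⊙ ψ = max(0, 0.74 + 0.75 − 1) = max(0, 0.49) = 0.49
For comparison, the Gödel (minimum) t-norm min(x, y) would give 0.74.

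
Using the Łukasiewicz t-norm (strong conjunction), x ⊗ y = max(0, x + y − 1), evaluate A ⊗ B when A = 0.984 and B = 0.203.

0.187

A ⊗ B = max(0, 0.984 + 0.203 − 1) = max(0, 0.187) = 0.187
For comparison, the Gödel (minimum) t-norm min(x, y) would give 0.203.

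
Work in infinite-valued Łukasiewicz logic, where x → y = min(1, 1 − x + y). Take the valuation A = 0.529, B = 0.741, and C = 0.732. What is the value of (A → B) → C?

0.732

A → B = min(1, 1 − 0.529 + 0.741) = min(1, 1.212) = 1.000
(A → B) → C = min(1, 1 − 1.000 + 0.732) = min(1, 0.732) = 0.732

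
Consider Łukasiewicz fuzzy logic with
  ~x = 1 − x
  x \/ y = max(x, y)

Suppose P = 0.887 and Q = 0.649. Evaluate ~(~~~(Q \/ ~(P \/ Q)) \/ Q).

0.351

P \/ Q = max(0.887, 0.649) = 0.887
~(P \/ Q) = 1 − 0.887 = 0.113
Q \/ ~(P \/ Q) = max(0.649, 0.113) = 0.649
~(Q \/ ~(P \/ Q)) = 1 − 0.649 = 0.351
~~(Q \/ ~(P \/ Q)) = 1 − 0.351 = 0.649
~~~(Q \/ ~(P \/ Q)) = 1 − 0.649 = 0.351
~~~(Q \/ ~(P \/ Q)) \/ Q = max(0.351, 0.649) = 0.649
~(~~~(Q \/ ~(P \/ Q)) \/ Q) = 1 − 0.649 = 0.351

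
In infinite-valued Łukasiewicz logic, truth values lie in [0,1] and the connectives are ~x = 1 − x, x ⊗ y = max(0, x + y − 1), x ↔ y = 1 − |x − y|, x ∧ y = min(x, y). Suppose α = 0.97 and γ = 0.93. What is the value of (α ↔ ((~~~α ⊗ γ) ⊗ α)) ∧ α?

~α = 1 − 0.97 = 0.03
~~α = 1 − 0.03 = 0.97
~~~α = 1 − 0.97 = 0.03
~~~α ⊗ γ = max(0, 0.03 + 0.93 − 1) = max(0, -0.04) = 0.00
(~~~α ⊗ γ) ⊗ α = max(0, 0.00 + 0.97 − 1) = max(0, -0.03) = 0.00
α ↔ ((~~~α ⊗ γ) ⊗ α) = 1 − |0.97 − 0.00| = 1 − 0.97 = 0.03
(α ↔ ((~~~α ⊗ γ) ⊗ α)) ∧ α = min(0.03, 0.97) = 0.03

0.03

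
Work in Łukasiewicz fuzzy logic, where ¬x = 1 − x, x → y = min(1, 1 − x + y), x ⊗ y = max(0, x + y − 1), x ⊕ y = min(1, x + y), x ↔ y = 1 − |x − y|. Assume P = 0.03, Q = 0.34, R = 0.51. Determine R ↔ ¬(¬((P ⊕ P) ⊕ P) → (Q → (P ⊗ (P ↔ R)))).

P ⊕ P = min(1, 0.03 + 0.03) = min(1, 0.06) = 0.06
(P ⊕ P) ⊕ P = min(1, 0.06 + 0.03) = min(1, 0.09) = 0.09
¬((P ⊕ P) ⊕ P) = 1 − 0.09 = 0.91
P ↔ R = 1 − |0.03 − 0.51| = 1 − 0.48 = 0.52
P ⊗ (P ↔ R) = max(0, 0.03 + 0.52 − 1) = max(0, -0.45) = 0.00
Q → (P ⊗ (P ↔ R)) = min(1, 1 − 0.34 + 0.00) = min(1, 0.66) = 0.66
¬((P ⊕ P) ⊕ P) → (Q → (P ⊗ (P ↔ R))) = min(1, 1 − 0.91 + 0.66) = min(1, 0.75) = 0.75
¬(¬((P ⊕ P) ⊕ P) → (Q → (P ⊗ (P ↔ R)))) = 1 − 0.75 = 0.25
R ↔ ¬(¬((P ⊕ P) ⊕ P) → (Q → (P ⊗ (P ↔ R)))) = 1 − |0.51 − 0.25| = 1 − 0.26 = 0.74

0.74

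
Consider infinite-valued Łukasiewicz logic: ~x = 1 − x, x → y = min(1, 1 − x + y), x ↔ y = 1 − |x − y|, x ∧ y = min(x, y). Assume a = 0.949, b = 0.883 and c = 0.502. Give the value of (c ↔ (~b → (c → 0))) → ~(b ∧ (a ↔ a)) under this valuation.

~b = 1 − 0.883 = 0.117
c → 0 = min(1, 1 − 0.502 + 0.000) = min(1, 0.498) = 0.498
~b → (c → 0) = min(1, 1 − 0.117 + 0.498) = min(1, 1.381) = 1.000
c ↔ (~b → (c → 0)) = 1 − |0.502 − 1.000| = 1 − 0.498 = 0.502
a ↔ a = 1 − |0.949 − 0.949| = 1 − 0.000 = 1.000
b ∧ (a ↔ a) = min(0.883, 1.000) = 0.883
~(b ∧ (a ↔ a)) = 1 − 0.883 = 0.117
(c ↔ (~b → (c → 0))) → ~(b ∧ (a ↔ a)) = min(1, 1 − 0.502 + 0.117) = min(1, 0.615) = 0.615

0.615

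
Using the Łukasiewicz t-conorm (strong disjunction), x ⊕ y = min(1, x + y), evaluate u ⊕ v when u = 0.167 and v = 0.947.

1.000

u ⊕ v = min(1, 0.167 + 0.947) = min(1, 1.114) = 1.000
For comparison, the Gödel t-conorm max(x, y) would give 0.947.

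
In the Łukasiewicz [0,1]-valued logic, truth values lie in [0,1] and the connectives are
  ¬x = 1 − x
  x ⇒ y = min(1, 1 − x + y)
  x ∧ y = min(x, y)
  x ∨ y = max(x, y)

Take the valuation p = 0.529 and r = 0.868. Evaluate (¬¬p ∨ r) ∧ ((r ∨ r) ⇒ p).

0.661

¬p = 1 − 0.529 = 0.471
¬¬p = 1 − 0.471 = 0.529
¬¬p ∨ r = max(0.529, 0.868) = 0.868
r ∨ r = max(0.868, 0.868) = 0.868
(r ∨ r) ⇒ p = min(1, 1 − 0.868 + 0.529) = min(1, 0.661) = 0.661
(¬¬p ∨ r) ∧ ((r ∨ r) ⇒ p) = min(0.868, 0.661) = 0.661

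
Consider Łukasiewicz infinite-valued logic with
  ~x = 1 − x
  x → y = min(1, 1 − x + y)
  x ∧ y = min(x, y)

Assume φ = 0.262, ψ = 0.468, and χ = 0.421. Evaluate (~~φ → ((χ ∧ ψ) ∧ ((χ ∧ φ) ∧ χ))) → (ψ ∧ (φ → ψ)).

0.468

~φ = 1 − 0.262 = 0.738
~~φ = 1 − 0.738 = 0.262
χ ∧ ψ = min(0.421, 0.468) = 0.421
χ ∧ φ = min(0.421, 0.262) = 0.262
(χ ∧ φ) ∧ χ = min(0.262, 0.421) = 0.262
(χ ∧ ψ) ∧ ((χ ∧ φ) ∧ χ) = min(0.421, 0.262) = 0.262
~~φ → ((χ ∧ ψ) ∧ ((χ ∧ φ) ∧ χ)) = min(1, 1 − 0.262 + 0.262) = min(1, 1.000) = 1.000
φ → ψ = min(1, 1 − 0.262 + 0.468) = min(1, 1.206) = 1.000
ψ ∧ (φ → ψ) = min(0.468, 1.000) = 0.468
(~~φ → ((χ ∧ ψ) ∧ ((χ ∧ φ) ∧ χ))) → (ψ ∧ (φ → ψ)) = min(1, 1 − 1.000 + 0.468) = min(1, 0.468) = 0.468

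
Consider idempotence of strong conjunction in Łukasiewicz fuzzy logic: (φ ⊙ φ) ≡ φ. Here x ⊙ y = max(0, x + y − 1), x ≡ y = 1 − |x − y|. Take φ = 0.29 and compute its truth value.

φ ⊙ φ = max(0, 0.29 + 0.29 − 1) = max(0, -0.42) = 0.00
(φ ⊙ φ) ≡ φ = 1 − |0.00 − 0.29| = 1 − 0.29 = 0.71
(The value 0.71 < 1 shows this instance is not satisfied; fails in Ł∞ since a ⊗ a = max(0, 2a−1) ≠ a in general.)

0.71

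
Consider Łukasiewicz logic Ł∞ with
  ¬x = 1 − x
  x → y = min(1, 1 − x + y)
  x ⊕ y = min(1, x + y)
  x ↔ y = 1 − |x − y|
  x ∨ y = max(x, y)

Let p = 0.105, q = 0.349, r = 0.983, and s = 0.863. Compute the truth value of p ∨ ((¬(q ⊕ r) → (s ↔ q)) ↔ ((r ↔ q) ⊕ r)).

q ⊕ r = min(1, 0.349 + 0.983) = min(1, 1.332) = 1.000
¬(q ⊕ r) = 1 − 1.000 = 0.000
s ↔ q = 1 − |0.863 − 0.349| = 1 − 0.514 = 0.486
¬(q ⊕ r) → (s ↔ q) = min(1, 1 − 0.000 + 0.486) = min(1, 1.486) = 1.000
r ↔ q = 1 − |0.983 − 0.349| = 1 − 0.634 = 0.366
(r ↔ q) ⊕ r = min(1, 0.366 + 0.983) = min(1, 1.349) = 1.000
(¬(q ⊕ r) → (s ↔ q)) ↔ ((r ↔ q) ⊕ r) = 1 − |1.000 − 1.000| = 1 − 0.000 = 1.000
p ∨ ((¬(q ⊕ r) → (s ↔ q)) ↔ ((r ↔ q) ⊕ r)) = max(0.105, 1.000) = 1.000

1.000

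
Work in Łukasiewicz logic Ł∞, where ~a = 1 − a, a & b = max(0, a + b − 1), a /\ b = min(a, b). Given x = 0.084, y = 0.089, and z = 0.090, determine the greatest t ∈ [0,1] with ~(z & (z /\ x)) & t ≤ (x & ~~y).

0.000

z /\ x = min(0.090, 0.084) = 0.084
z & (z /\ x) = max(0, 0.090 + 0.084 − 1) = max(0, -0.826) = 0.000
~(z & (z /\ x)) = 1 − 0.000 = 1.000
So the left factor is ~(z & (z /\ x)) = 1.000.
~y = 1 − 0.089 = 0.911
~~y = 1 − 0.911 = 0.089
x & ~~y = max(0, 0.084 + 0.089 − 1) = max(0, -0.827) = 0.000
So the right-hand bound is x & ~~y = 0.000.
The residuum of the Łukasiewicz t-norm gives the supremum: min(1, 1 − 1.000 + 0.000).
1 − 1.000 + 0.000 = 0.000, so t = min(1, 0.000) = 0.000.
Check: 1.000 & 0.000 = max(0, 0.000) = 0.000 ≤ 0.000.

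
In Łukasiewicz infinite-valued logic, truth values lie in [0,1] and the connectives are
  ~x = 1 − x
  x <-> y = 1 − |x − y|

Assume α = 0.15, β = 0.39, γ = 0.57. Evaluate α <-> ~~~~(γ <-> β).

0.33

γ <-> β = 1 − |0.57 − 0.39| = 1 − 0.18 = 0.82
~(γ <-> β) = 1 − 0.82 = 0.18
~~(γ <-> β) = 1 − 0.18 = 0.82
~~~(γ <-> β) = 1 − 0.82 = 0.18
~~~~(γ <-> β) = 1 − 0.18 = 0.82
α <-> ~~~~(γ <-> β) = 1 − |0.15 − 0.82| = 1 − 0.67 = 0.33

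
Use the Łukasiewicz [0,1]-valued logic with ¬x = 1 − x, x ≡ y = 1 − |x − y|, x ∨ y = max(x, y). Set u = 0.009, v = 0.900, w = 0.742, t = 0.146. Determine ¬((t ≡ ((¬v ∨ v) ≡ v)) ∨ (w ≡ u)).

0.733

¬v = 1 − 0.900 = 0.100
¬v ∨ v = max(0.100, 0.900) = 0.900
(¬v ∨ v) ≡ v = 1 − |0.900 − 0.900| = 1 − 0.000 = 1.000
t ≡ ((¬v ∨ v) ≡ v) = 1 − |0.146 − 1.000| = 1 − 0.854 = 0.146
w ≡ u = 1 − |0.742 − 0.009| = 1 − 0.733 = 0.267
(t ≡ ((¬v ∨ v) ≡ v)) ∨ (w ≡ u) = max(0.146, 0.267) = 0.267
¬((t ≡ ((¬v ∨ v) ≡ v)) ∨ (w ≡ u)) = 1 − 0.267 = 0.733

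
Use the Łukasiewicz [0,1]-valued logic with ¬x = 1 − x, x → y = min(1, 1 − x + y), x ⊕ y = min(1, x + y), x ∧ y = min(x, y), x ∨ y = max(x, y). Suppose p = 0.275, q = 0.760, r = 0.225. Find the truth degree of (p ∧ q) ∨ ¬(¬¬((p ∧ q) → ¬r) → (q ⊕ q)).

0.275

p ∧ q = min(0.275, 0.760) = 0.275
¬r = 1 − 0.225 = 0.775
(p ∧ q) → ¬r = min(1, 1 − 0.275 + 0.775) = min(1, 1.500) = 1.000
¬((p ∧ q) → ¬r) = 1 − 1.000 = 0.000
¬¬((p ∧ q) → ¬r) = 1 − 0.000 = 1.000
q ⊕ q = min(1, 0.760 + 0.760) = min(1, 1.520) = 1.000
¬¬((p ∧ q) → ¬r) → (q ⊕ q) = min(1, 1 − 1.000 + 1.000) = min(1, 1.000) = 1.000
¬(¬¬((p ∧ q) → ¬r) → (q ⊕ q)) = 1 − 1.000 = 0.000
(p ∧ q) ∨ ¬(¬¬((p ∧ q) → ¬r) → (q ⊕ q)) = max(0.275, 0.000) = 0.275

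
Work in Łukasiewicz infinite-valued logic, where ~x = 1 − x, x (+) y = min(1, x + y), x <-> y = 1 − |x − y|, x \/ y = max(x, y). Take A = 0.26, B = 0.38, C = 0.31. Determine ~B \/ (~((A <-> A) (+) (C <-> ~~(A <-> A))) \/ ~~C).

~B = 1 − 0.38 = 0.62
A <-> A = 1 − |0.26 − 0.26| = 1 − 0.00 = 1.00
~(A <-> A) = 1 − 1.00 = 0.00
~~(A <-> A) = 1 − 0.00 = 1.00
C <-> ~~(A <-> A) = 1 − |0.31 − 1.00| = 1 − 0.69 = 0.31
(A <-> A) (+) (C <-> ~~(A <-> A)) = min(1, 1.00 + 0.31) = min(1, 1.31) = 1.00
~((A <-> A) (+) (C <-> ~~(A <-> A))) = 1 − 1.00 = 0.00
~C = 1 − 0.31 = 0.69
~~C = 1 − 0.69 = 0.31
~((A <-> A) (+) (C <-> ~~(A <-> A))) \/ ~~C = max(0.00, 0.31) = 0.31
~B \/ (~((A <-> A) (+) (C <-> ~~(A <-> A))) \/ ~~C) = max(0.62, 0.31) = 0.62

0.62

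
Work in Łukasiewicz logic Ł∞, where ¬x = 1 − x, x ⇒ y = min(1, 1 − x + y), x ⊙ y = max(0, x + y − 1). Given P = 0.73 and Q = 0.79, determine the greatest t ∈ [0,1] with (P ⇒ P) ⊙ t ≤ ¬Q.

0.21

P ⇒ P = min(1, 1 − 0.73 + 0.73) = min(1, 1.00) = 1.00
So the left factor is P ⇒ P = 1.00.
¬Q = 1 − 0.79 = 0.21
So the right-hand bound is ¬Q = 0.21.
The residuum of the Łukasiewicz t-norm gives the supremum: min(1, 1 − 1.00 + 0.21).
1 − 1.00 + 0.21 = 0.21, so t = min(1, 0.21) = 0.21.
Check: 1.00 ⊙ 0.21 = max(0, 0.21) = 0.21 ≤ 0.21.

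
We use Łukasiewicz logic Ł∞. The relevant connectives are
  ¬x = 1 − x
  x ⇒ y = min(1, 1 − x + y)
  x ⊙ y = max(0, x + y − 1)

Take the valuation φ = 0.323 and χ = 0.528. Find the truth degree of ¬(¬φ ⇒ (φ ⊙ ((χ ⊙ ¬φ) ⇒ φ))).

¬φ = 1 − 0.323 = 0.677
χ ⊙ ¬φ = max(0, 0.528 + 0.677 − 1) = max(0, 0.205) = 0.205
(χ ⊙ ¬φ) ⇒ φ = min(1, 1 − 0.205 + 0.323) = min(1, 1.118) = 1.000
φ ⊙ ((χ ⊙ ¬φ) ⇒ φ) = max(0, 0.323 + 1.000 − 1) = max(0, 0.323) = 0.323
¬φ ⇒ (φ ⊙ ((χ ⊙ ¬φ) ⇒ φ)) = min(1, 1 − 0.677 + 0.323) = min(1, 0.646) = 0.646
¬(¬φ ⇒ (φ ⊙ ((χ ⊙ ¬φ) ⇒ φ))) = 1 − 0.646 = 0.354

0.354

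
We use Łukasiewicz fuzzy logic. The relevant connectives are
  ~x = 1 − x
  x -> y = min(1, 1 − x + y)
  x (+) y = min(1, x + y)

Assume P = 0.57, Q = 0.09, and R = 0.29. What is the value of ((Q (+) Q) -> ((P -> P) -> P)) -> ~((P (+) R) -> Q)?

0.77

Q (+) Q = min(1, 0.09 + 0.09) = min(1, 0.18) = 0.18
P -> P = min(1, 1 − 0.57 + 0.57) = min(1, 1.00) = 1.00
(P -> P) -> P = min(1, 1 − 1.00 + 0.57) = min(1, 0.57) = 0.57
(Q (+) Q) -> ((P -> P) -> P) = min(1, 1 − 0.18 + 0.57) = min(1, 1.39) = 1.00
P (+) R = min(1, 0.57 + 0.29) = min(1, 0.86) = 0.86
(P (+) R) -> Q = min(1, 1 − 0.86 + 0.09) = min(1, 0.23) = 0.23
~((P (+) R) -> Q) = 1 − 0.23 = 0.77
((Q (+) Q) -> ((P -> P) -> P)) -> ~((P (+) R) -> Q) = min(1, 1 − 1.00 + 0.77) = min(1, 0.77) = 0.77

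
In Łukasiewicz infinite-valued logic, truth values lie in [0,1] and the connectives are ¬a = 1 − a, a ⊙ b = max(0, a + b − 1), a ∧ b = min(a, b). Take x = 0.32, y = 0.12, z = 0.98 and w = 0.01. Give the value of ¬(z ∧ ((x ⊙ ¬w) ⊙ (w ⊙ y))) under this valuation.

1.00

¬w = 1 − 0.01 = 0.99
x ⊙ ¬w = max(0, 0.32 + 0.99 − 1) = max(0, 0.31) = 0.31
w ⊙ y = max(0, 0.01 + 0.12 − 1) = max(0, -0.87) = 0.00
(x ⊙ ¬w) ⊙ (w ⊙ y) = max(0, 0.31 + 0.00 − 1) = max(0, -0.69) = 0.00
z ∧ ((x ⊙ ¬w) ⊙ (w ⊙ y)) = min(0.98, 0.00) = 0.00
¬(z ∧ ((x ⊙ ¬w) ⊙ (w ⊙ y))) = 1 − 0.00 = 1.00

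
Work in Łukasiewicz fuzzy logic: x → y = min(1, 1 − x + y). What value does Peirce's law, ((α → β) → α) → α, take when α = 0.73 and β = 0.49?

α → β = min(1, 1 − 0.73 + 0.49) = min(1, 0.76) = 0.76
(α → β) → α = min(1, 1 − 0.76 + 0.73) = min(1, 0.97) = 0.97
((α → β) → α) → α = min(1, 1 − 0.97 + 0.73) = min(1, 0.76) = 0.76
(The value 0.76 < 1 shows this instance is not satisfied; not a Ł∞-tautology in general.)

0.76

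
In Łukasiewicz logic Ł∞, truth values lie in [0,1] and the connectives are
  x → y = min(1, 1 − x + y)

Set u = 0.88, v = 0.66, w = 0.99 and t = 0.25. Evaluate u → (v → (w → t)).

w → t = min(1, 1 − 0.99 + 0.25) = min(1, 0.26) = 0.26
v → (w → t) = min(1, 1 − 0.66 + 0.26) = min(1, 0.60) = 0.60
u → (v → (w → t)) = min(1, 1 − 0.88 + 0.60) = min(1, 0.72) = 0.72

0.72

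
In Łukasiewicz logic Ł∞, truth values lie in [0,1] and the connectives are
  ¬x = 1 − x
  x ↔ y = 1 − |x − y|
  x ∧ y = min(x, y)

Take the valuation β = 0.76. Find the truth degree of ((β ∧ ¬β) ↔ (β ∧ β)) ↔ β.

¬β = 1 − 0.76 = 0.24
β ∧ ¬β = min(0.76, 0.24) = 0.24
β ∧ β = min(0.76, 0.76) = 0.76
(β ∧ ¬β) ↔ (β ∧ β) = 1 − |0.24 − 0.76| = 1 − 0.52 = 0.48
((β ∧ ¬β) ↔ (β ∧ β)) ↔ β = 1 − |0.48 − 0.76| = 1 − 0.28 = 0.72

0.72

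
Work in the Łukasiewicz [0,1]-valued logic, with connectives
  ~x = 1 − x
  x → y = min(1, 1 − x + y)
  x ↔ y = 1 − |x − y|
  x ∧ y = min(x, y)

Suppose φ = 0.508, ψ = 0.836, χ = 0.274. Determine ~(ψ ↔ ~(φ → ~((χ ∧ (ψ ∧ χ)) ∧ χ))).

0.836

ψ ∧ χ = min(0.836, 0.274) = 0.274
χ ∧ (ψ ∧ χ) = min(0.274, 0.274) = 0.274
(χ ∧ (ψ ∧ χ)) ∧ χ = min(0.274, 0.274) = 0.274
~((χ ∧ (ψ ∧ χ)) ∧ χ) = 1 − 0.274 = 0.726
φ → ~((χ ∧ (ψ ∧ χ)) ∧ χ) = min(1, 1 − 0.508 + 0.726) = min(1, 1.218) = 1.000
~(φ → ~((χ ∧ (ψ ∧ χ)) ∧ χ)) = 1 − 1.000 = 0.000
ψ ↔ ~(φ → ~((χ ∧ (ψ ∧ χ)) ∧ χ)) = 1 − |0.836 − 0.000| = 1 − 0.836 = 0.164
~(ψ ↔ ~(φ → ~((χ ∧ (ψ ∧ χ)) ∧ χ))) = 1 − 0.164 = 0.836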